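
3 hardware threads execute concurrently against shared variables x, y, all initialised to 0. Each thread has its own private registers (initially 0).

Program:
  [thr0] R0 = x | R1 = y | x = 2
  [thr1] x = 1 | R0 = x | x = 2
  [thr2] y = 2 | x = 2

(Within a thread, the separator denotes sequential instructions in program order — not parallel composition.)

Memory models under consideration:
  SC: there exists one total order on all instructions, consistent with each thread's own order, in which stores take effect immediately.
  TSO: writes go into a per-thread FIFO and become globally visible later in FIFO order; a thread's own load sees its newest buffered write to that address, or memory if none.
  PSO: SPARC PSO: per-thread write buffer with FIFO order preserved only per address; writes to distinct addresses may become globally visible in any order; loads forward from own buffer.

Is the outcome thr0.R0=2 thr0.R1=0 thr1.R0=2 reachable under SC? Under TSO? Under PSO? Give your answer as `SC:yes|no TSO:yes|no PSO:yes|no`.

outcome vector order: (thr0.R0,thr0.R1,thr1.R0)
under SC → 001, 002, 021, 022, 101, 102, 121, 122, 201, 221, 222
under TSO → 001, 002, 021, 022, 101, 102, 121, 122, 201, 221, 222
under PSO → 001, 002, 021, 022, 101, 102, 121, 122, 201, 202, 221, 222
target 202 ∈ {PSO}

SC:no TSO:no PSO:yes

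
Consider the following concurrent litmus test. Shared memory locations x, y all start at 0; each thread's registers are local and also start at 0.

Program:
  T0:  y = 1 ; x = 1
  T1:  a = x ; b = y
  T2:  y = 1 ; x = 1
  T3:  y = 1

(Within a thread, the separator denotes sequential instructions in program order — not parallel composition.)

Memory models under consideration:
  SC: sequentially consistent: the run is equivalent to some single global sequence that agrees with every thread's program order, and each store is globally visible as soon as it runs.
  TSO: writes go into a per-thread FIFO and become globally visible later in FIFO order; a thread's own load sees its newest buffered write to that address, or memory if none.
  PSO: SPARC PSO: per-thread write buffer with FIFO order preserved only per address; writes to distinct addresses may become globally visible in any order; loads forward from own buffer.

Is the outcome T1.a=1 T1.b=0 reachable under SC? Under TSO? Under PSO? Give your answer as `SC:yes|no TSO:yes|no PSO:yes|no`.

outcome vector order: (T1.a,T1.b)
under SC → 00; 01; 11
under TSO → 00; 01; 11
under PSO → 00; 01; 10; 11
target 10 ∈ {PSO}

SC:no TSO:no PSO:yes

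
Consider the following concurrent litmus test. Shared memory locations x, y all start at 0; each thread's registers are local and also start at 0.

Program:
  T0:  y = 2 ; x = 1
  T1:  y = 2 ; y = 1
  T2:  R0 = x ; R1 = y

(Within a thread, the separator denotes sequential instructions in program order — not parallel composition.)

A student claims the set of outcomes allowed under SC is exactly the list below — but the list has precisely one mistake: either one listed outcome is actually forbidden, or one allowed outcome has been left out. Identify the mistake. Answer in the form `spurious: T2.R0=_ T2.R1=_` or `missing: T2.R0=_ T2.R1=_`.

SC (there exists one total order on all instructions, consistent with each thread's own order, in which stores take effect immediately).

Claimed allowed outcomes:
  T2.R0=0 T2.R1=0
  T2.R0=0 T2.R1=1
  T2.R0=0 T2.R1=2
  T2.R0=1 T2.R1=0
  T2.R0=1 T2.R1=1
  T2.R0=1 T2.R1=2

spurious: T2.R0=1 T2.R1=0

outcome vector order: (T2.R0,T2.R1)
SC: 5 outcomes — {<0 0>; <0 1>; <0 2>; <1 1>; <1 2>}
claimed∖SC = {<1 0>}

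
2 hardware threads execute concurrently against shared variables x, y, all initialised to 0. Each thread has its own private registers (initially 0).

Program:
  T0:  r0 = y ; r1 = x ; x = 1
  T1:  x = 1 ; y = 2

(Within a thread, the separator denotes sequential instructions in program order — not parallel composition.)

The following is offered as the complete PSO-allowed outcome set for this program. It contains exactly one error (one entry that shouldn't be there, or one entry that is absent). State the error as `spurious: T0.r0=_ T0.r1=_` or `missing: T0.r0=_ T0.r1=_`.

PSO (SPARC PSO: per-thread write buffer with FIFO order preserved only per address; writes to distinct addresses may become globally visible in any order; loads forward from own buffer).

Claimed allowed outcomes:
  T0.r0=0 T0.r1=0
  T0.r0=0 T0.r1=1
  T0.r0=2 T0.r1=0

outcome vector order: (T0.r0,T0.r1)
PSO: 4 outcomes — {<0 0> <0 1> <2 0> <2 1>}
PSO∖claimed = {<2 1>}

missing: T0.r0=2 T0.r1=1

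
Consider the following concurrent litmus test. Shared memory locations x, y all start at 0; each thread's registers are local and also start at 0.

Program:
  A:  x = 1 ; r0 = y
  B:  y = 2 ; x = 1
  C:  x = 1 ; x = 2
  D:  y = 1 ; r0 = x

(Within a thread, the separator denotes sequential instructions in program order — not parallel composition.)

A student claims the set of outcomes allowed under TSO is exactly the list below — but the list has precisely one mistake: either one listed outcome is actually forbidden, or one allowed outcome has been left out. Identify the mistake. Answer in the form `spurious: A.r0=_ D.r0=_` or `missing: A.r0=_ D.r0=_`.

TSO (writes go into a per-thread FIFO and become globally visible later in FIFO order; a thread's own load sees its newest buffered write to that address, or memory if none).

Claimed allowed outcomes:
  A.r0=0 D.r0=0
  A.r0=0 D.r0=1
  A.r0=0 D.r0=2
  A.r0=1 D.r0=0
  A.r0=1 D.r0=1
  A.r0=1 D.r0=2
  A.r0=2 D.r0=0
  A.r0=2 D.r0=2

outcome vector order: (A.r0,D.r0)
[TSO] allowed = {<0 0>; <0 1>; <0 2>; <1 0>; <1 1>; <1 2>; <2 0>; <2 1>; <2 2>}
TSO∖claimed = {<2 1>}

missing: A.r0=2 D.r0=1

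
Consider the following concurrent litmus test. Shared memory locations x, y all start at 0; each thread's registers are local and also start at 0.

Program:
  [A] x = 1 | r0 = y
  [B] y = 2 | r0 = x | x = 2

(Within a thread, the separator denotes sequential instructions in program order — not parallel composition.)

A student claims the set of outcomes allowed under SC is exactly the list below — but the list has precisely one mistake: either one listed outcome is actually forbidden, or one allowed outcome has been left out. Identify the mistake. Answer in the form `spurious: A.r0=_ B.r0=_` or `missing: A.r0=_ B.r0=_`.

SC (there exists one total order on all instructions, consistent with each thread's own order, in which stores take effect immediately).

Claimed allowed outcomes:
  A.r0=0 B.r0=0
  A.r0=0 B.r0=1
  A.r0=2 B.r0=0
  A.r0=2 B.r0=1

spurious: A.r0=0 B.r0=0

outcome vector order: (A.r0,B.r0)
SC (3): <0 1>, <2 0>, <2 1>
claimed∖SC = {<0 0>}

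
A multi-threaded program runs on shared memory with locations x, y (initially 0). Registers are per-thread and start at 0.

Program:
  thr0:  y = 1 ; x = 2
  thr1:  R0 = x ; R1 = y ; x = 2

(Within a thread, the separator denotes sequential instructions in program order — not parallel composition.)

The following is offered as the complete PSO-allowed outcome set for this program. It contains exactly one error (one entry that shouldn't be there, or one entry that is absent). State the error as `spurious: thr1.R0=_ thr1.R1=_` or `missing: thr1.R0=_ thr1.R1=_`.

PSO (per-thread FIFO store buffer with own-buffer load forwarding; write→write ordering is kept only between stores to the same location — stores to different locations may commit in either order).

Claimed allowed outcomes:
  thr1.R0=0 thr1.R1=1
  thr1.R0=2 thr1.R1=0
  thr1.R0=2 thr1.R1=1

outcome vector order: (thr1.R0,thr1.R1)
[PSO] allowed = {0/0 0/1 2/0 2/1}
PSO∖claimed = {0/0}

missing: thr1.R0=0 thr1.R1=0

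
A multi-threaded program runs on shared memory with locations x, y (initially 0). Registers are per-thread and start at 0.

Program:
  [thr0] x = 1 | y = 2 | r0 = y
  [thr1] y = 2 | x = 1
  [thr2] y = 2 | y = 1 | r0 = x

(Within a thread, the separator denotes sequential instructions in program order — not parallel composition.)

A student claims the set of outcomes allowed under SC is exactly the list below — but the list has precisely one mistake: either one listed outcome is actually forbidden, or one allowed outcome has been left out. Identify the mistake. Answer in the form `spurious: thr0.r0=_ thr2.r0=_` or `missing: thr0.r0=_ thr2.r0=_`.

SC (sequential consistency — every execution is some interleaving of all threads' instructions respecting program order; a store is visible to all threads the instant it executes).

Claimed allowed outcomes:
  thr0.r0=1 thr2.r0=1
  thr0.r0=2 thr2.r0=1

missing: thr0.r0=2 thr2.r0=0

outcome vector order: (thr0.r0,thr2.r0)
[SC] allowed = {11, 20, 21}
SC∖claimed = {20}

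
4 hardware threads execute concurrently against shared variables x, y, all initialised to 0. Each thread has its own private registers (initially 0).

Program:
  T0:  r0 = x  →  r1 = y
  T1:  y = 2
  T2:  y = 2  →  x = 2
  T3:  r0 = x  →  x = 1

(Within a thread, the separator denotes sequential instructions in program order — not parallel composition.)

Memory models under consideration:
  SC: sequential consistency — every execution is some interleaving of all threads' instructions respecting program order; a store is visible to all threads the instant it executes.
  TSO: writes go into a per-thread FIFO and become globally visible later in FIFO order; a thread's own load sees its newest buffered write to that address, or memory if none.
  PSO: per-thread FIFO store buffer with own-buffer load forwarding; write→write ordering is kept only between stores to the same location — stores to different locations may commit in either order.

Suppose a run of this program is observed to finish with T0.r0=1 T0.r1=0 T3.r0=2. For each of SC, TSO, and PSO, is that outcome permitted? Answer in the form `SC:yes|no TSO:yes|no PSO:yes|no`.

SC:no TSO:no PSO:yes

outcome vector order: (T0.r0,T0.r1,T3.r0)
[SC] allowed = {<0 0 0> <0 0 2> <0 2 0> <0 2 2> <1 0 0> <1 2 0> <1 2 2> <2 2 0> <2 2 2>}
[TSO] allowed = {<0 0 0> <0 0 2> <0 2 0> <0 2 2> <1 0 0> <1 2 0> <1 2 2> <2 2 0> <2 2 2>}
[PSO] allowed = {<0 0 0> <0 0 2> <0 2 0> <0 2 2> <1 0 0> <1 0 2> <1 2 0> <1 2 2> <2 0 0> <2 0 2> <2 2 0> <2 2 2>}
target <1 0 2> ∈ {PSO}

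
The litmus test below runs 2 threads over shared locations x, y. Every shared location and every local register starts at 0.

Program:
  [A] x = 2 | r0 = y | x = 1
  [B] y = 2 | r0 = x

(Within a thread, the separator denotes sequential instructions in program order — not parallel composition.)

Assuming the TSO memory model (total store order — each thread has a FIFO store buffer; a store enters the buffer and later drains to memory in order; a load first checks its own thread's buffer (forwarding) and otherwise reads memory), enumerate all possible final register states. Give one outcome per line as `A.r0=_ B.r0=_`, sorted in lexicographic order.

outcome vector order: (A.r0,B.r0)
|TSO outcomes| = 6

A.r0=0 B.r0=0
A.r0=0 B.r0=1
A.r0=0 B.r0=2
A.r0=2 B.r0=0
A.r0=2 B.r0=1
A.r0=2 B.r0=2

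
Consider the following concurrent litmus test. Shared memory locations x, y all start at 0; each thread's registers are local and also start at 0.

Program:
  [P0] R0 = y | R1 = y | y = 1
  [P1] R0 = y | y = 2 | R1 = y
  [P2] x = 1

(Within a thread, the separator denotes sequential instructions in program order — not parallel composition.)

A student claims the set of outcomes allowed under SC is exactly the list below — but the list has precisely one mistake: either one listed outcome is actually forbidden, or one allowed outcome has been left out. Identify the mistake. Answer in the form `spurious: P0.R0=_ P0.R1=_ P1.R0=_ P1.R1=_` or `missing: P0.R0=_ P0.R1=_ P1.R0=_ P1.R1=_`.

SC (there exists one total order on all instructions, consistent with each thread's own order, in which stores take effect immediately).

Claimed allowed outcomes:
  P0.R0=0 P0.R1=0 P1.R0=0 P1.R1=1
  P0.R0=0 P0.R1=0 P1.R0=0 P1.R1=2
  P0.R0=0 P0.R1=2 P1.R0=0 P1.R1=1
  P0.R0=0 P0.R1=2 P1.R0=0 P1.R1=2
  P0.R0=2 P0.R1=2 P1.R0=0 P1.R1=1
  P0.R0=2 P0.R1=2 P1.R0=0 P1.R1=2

outcome vector order: (P0.R0,P0.R1,P1.R0,P1.R1)
SC (7): 0/0/0/1, 0/0/0/2, 0/0/1/2, 0/2/0/1, 0/2/0/2, 2/2/0/1, 2/2/0/2
SC∖claimed = {0/0/1/2}

missing: P0.R0=0 P0.R1=0 P1.R0=1 P1.R1=2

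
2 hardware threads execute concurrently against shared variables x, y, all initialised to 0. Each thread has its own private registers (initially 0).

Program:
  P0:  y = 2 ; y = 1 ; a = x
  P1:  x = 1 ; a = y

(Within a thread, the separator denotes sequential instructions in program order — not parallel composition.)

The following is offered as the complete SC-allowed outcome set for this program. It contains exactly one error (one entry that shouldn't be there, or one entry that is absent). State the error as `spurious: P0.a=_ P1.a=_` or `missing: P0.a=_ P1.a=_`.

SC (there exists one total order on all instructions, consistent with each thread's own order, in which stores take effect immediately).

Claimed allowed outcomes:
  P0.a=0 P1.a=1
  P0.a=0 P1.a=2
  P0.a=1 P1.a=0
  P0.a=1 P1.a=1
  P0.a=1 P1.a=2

spurious: P0.a=0 P1.a=2

outcome vector order: (P0.a,P1.a)
[SC] allowed = {(0,1) (1,0) (1,1) (1,2)}
claimed∖SC = {(0,2)}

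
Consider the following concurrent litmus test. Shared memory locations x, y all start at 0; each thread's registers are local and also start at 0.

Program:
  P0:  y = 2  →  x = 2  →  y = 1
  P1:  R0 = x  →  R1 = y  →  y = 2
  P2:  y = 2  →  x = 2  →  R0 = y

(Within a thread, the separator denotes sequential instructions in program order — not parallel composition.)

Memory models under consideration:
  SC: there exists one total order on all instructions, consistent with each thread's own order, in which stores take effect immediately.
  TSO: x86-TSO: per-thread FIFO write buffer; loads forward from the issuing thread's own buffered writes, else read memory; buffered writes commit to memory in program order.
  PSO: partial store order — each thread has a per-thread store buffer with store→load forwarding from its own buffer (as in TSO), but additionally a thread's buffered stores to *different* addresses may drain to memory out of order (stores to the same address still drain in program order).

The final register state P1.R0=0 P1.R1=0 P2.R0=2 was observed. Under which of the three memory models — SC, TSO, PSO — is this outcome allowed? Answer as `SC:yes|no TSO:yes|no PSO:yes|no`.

SC:yes TSO:yes PSO:yes

outcome vector order: (P1.R0,P1.R1,P2.R0)
SC (10): 0/0/1 0/0/2 0/1/1 0/1/2 0/2/1 0/2/2 2/1/1 2/1/2 2/2/1 2/2/2
TSO (10): 0/0/1 0/0/2 0/1/1 0/1/2 0/2/1 0/2/2 2/1/1 2/1/2 2/2/1 2/2/2
PSO (12): 0/0/1 0/0/2 0/1/1 0/1/2 0/2/1 0/2/2 2/0/1 2/0/2 2/1/1 2/1/2 2/2/1 2/2/2
target 0/0/2 ∈ {SC,TSO,PSO}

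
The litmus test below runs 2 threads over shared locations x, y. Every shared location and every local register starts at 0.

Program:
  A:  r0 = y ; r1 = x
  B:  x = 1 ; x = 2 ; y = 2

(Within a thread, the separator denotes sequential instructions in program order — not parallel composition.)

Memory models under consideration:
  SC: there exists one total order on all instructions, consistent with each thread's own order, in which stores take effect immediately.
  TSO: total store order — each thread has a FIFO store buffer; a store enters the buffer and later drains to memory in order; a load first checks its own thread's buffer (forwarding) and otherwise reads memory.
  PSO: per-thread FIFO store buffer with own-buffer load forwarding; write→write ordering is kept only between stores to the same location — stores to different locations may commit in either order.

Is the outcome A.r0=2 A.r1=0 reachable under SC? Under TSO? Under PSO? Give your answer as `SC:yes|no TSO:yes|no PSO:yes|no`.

SC:no TSO:no PSO:yes

outcome vector order: (A.r0,A.r1)
SC: 4 outcomes — {<0 0>, <0 1>, <0 2>, <2 2>}
TSO: 4 outcomes — {<0 0>, <0 1>, <0 2>, <2 2>}
PSO: 6 outcomes — {<0 0>, <0 1>, <0 2>, <2 0>, <2 1>, <2 2>}
target <2 0> ∈ {PSO}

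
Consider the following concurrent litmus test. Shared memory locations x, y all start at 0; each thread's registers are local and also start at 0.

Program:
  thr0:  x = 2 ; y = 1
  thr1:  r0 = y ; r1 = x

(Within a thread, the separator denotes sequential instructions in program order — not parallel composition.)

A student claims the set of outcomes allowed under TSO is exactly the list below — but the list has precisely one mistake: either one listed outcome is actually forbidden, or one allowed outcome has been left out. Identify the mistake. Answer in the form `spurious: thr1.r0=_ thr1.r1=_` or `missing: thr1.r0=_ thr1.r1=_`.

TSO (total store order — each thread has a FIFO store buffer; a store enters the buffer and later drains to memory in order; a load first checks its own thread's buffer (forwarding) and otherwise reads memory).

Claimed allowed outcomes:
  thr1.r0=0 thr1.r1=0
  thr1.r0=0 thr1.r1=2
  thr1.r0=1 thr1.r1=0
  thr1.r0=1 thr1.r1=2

outcome vector order: (thr1.r0,thr1.r1)
TSO (3): <0 0>; <0 2>; <1 2>
claimed∖TSO = {<1 0>}

spurious: thr1.r0=1 thr1.r1=0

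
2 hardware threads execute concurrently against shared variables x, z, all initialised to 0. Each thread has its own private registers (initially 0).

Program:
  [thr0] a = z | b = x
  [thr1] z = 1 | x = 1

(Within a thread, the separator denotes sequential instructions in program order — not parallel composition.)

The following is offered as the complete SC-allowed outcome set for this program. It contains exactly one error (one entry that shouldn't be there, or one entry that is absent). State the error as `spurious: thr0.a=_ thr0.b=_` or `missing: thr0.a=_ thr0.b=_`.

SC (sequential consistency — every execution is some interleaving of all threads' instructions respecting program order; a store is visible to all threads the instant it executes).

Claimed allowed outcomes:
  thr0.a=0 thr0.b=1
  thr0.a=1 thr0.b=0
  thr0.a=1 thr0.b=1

outcome vector order: (thr0.a,thr0.b)
[SC] allowed = {00 01 10 11}
SC∖claimed = {00}

missing: thr0.a=0 thr0.b=0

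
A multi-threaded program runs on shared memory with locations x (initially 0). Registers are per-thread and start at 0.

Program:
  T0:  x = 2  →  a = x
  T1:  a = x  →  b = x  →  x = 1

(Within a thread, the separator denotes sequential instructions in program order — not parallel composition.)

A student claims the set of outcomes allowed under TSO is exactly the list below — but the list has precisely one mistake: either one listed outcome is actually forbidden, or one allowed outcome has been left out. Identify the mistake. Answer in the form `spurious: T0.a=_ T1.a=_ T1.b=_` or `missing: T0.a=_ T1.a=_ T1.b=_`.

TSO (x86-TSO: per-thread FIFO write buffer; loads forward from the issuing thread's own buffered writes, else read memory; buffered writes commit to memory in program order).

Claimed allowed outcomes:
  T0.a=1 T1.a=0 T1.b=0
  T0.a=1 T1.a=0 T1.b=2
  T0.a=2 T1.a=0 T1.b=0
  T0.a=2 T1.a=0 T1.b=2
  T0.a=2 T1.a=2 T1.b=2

outcome vector order: (T0.a,T1.a,T1.b)
under TSO → 1/0/0; 1/0/2; 1/2/2; 2/0/0; 2/0/2; 2/2/2
TSO∖claimed = {1/2/2}

missing: T0.a=1 T1.a=2 T1.b=2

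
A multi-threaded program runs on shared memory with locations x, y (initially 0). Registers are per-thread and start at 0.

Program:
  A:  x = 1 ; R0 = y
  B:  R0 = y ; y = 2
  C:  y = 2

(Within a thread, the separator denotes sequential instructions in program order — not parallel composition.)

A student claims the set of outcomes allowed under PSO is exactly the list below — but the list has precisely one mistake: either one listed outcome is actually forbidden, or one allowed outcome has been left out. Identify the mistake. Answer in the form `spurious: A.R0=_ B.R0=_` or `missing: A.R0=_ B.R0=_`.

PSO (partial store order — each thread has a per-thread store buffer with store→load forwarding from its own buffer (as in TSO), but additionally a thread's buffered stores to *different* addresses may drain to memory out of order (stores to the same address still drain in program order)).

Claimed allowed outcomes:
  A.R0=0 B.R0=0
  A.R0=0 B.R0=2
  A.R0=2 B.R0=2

missing: A.R0=2 B.R0=0

outcome vector order: (A.R0,B.R0)
PSO (4): <0 0>; <0 2>; <2 0>; <2 2>
PSO∖claimed = {<2 0>}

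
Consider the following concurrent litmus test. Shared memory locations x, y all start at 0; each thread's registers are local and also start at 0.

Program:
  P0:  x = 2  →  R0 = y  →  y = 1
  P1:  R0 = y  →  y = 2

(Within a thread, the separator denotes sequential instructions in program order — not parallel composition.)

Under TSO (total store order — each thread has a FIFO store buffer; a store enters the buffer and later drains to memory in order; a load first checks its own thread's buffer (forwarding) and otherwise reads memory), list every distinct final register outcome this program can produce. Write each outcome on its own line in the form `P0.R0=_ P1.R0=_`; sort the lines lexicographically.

P0.R0=0 P1.R0=0
P0.R0=0 P1.R0=1
P0.R0=2 P1.R0=0

outcome vector order: (P0.R0,P1.R0)
|TSO outcomes| = 3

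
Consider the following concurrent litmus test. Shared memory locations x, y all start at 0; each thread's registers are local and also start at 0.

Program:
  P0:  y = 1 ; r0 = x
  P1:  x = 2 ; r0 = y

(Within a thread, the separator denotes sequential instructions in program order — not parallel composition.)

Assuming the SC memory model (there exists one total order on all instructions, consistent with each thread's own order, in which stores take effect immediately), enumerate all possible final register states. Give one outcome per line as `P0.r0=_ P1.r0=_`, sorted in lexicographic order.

outcome vector order: (P0.r0,P1.r0)
|SC outcomes| = 3

P0.r0=0 P1.r0=1
P0.r0=2 P1.r0=0
P0.r0=2 P1.r0=1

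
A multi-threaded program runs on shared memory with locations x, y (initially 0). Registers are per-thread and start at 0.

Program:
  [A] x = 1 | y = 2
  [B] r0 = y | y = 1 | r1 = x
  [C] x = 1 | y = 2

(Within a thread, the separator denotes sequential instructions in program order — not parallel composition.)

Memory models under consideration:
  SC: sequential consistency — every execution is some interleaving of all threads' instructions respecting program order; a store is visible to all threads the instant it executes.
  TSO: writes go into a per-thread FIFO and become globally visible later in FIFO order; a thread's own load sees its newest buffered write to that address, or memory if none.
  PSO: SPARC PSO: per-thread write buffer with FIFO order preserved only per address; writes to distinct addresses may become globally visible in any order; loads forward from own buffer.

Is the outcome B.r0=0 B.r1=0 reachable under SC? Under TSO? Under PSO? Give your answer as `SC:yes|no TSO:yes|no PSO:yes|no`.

outcome vector order: (B.r0,B.r1)
SC: 3 outcomes — {00 01 21}
TSO: 3 outcomes — {00 01 21}
PSO: 4 outcomes — {00 01 20 21}
target 00 ∈ {SC,TSO,PSO}

SC:yes TSO:yes PSO:yes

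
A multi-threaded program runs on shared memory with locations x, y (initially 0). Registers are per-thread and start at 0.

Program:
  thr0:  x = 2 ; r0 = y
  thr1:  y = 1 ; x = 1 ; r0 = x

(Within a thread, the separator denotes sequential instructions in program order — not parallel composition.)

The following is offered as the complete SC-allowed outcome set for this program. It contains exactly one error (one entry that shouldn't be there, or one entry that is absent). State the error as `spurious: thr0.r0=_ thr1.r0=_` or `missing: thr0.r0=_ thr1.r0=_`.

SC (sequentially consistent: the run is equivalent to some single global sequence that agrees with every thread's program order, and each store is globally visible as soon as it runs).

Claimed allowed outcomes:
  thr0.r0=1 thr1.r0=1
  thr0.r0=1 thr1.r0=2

missing: thr0.r0=0 thr1.r0=1

outcome vector order: (thr0.r0,thr1.r0)
[SC] allowed = {01, 11, 12}
SC∖claimed = {01}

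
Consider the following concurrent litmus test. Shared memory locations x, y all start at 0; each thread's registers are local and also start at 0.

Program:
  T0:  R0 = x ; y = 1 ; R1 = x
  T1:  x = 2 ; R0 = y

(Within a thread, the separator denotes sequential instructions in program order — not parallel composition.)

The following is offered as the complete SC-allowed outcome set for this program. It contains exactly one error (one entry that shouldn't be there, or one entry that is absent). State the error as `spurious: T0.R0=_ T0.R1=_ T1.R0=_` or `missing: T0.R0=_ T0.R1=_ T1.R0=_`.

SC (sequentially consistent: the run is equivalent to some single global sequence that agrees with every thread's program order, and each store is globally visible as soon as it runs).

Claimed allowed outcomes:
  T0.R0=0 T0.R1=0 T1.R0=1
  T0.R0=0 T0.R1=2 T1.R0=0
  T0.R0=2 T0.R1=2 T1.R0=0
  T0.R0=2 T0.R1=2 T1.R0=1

outcome vector order: (T0.R0,T0.R1,T1.R0)
SC: 5 outcomes — {0/0/1, 0/2/0, 0/2/1, 2/2/0, 2/2/1}
SC∖claimed = {0/2/1}

missing: T0.R0=0 T0.R1=2 T1.R0=1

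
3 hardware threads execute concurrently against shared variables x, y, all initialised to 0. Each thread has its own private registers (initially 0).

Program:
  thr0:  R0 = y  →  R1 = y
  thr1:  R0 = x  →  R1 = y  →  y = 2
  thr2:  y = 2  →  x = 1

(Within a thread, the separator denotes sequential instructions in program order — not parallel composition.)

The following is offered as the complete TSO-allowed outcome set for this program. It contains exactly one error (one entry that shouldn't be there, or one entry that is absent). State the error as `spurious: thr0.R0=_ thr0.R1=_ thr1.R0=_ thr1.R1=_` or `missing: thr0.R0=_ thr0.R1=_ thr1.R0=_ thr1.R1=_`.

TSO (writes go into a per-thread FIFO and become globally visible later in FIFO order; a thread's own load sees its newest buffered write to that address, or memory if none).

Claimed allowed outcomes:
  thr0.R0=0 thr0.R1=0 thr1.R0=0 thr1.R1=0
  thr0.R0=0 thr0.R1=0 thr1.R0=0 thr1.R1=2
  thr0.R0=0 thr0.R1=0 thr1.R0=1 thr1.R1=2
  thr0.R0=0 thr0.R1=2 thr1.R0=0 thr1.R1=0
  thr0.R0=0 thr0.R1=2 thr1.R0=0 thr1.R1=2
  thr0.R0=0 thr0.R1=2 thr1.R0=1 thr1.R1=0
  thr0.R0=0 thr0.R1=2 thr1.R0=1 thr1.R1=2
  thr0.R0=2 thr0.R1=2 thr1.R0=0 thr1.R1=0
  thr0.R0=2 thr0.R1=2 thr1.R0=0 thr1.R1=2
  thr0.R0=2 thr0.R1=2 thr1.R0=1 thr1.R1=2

spurious: thr0.R0=0 thr0.R1=2 thr1.R0=1 thr1.R1=0

outcome vector order: (thr0.R0,thr0.R1,thr1.R0,thr1.R1)
[TSO] allowed = {(0,0,0,0); (0,0,0,2); (0,0,1,2); (0,2,0,0); (0,2,0,2); (0,2,1,2); (2,2,0,0); (2,2,0,2); (2,2,1,2)}
claimed∖TSO = {(0,2,1,0)}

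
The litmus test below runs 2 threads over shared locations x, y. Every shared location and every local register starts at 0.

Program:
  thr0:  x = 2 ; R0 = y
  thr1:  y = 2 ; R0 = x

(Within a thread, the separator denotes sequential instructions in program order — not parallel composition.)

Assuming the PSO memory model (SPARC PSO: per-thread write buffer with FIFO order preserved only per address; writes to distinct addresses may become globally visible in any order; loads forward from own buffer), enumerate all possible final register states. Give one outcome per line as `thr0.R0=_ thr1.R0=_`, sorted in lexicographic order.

outcome vector order: (thr0.R0,thr1.R0)
|PSO outcomes| = 4

thr0.R0=0 thr1.R0=0
thr0.R0=0 thr1.R0=2
thr0.R0=2 thr1.R0=0
thr0.R0=2 thr1.R0=2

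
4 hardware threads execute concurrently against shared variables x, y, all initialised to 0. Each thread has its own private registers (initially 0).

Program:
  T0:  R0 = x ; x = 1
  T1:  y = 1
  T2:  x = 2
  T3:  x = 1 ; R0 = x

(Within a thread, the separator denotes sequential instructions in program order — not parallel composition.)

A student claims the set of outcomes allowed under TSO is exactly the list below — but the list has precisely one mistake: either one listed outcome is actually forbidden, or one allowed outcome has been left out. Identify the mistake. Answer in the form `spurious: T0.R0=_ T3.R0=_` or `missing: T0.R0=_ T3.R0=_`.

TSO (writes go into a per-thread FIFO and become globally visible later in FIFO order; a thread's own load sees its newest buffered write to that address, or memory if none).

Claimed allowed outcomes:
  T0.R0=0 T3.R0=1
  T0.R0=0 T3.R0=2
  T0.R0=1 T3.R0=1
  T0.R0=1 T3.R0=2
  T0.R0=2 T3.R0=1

missing: T0.R0=2 T3.R0=2

outcome vector order: (T0.R0,T3.R0)
[TSO] allowed = {01; 02; 11; 12; 21; 22}
TSO∖claimed = {22}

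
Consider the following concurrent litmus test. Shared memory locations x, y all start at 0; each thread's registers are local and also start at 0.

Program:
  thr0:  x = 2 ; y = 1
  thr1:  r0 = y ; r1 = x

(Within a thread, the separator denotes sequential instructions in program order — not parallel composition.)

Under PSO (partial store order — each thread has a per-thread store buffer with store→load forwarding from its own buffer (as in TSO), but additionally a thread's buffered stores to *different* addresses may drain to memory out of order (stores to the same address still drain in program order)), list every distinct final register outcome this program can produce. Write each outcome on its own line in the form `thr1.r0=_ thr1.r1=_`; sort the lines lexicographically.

thr1.r0=0 thr1.r1=0
thr1.r0=0 thr1.r1=2
thr1.r0=1 thr1.r1=0
thr1.r0=1 thr1.r1=2

outcome vector order: (thr1.r0,thr1.r1)
|PSO outcomes| = 4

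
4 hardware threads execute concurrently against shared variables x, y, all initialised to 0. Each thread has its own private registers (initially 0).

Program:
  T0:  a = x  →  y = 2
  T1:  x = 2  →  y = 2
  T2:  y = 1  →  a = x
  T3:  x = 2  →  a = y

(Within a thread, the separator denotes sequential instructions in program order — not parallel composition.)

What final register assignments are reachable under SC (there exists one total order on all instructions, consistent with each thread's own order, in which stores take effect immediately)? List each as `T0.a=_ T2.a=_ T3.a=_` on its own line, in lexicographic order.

T0.a=0 T2.a=0 T3.a=1
T0.a=0 T2.a=0 T3.a=2
T0.a=0 T2.a=2 T3.a=0
T0.a=0 T2.a=2 T3.a=1
T0.a=0 T2.a=2 T3.a=2
T0.a=2 T2.a=0 T3.a=1
T0.a=2 T2.a=0 T3.a=2
T0.a=2 T2.a=2 T3.a=0
T0.a=2 T2.a=2 T3.a=1
T0.a=2 T2.a=2 T3.a=2

outcome vector order: (T0.a,T2.a,T3.a)
|SC outcomes| = 10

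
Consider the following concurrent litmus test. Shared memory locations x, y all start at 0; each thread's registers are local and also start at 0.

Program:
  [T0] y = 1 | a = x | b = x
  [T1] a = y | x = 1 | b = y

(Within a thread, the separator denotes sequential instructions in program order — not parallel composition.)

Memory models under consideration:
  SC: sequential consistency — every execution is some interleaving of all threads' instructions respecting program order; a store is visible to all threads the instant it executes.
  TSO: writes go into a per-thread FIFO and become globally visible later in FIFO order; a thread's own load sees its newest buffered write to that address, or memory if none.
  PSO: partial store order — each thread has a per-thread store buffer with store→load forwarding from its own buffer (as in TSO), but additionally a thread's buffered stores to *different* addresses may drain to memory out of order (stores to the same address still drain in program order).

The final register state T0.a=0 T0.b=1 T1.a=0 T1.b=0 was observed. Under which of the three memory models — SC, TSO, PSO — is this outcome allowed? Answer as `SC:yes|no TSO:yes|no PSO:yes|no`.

outcome vector order: (T0.a,T0.b,T1.a,T1.b)
SC: 7 outcomes — {0001; 0011; 0101; 0111; 1100; 1101; 1111}
TSO: 9 outcomes — {0000; 0001; 0011; 0100; 0101; 0111; 1100; 1101; 1111}
PSO: 9 outcomes — {0000; 0001; 0011; 0100; 0101; 0111; 1100; 1101; 1111}
target 0100 ∈ {TSO,PSO}

SC:no TSO:yes PSO:yes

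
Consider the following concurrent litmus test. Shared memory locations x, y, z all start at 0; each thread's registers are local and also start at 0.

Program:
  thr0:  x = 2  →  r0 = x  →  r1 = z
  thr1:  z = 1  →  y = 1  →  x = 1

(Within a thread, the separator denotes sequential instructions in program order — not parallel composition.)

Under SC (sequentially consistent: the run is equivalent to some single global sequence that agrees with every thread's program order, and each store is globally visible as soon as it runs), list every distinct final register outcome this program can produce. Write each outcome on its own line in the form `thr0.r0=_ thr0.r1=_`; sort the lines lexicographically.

thr0.r0=1 thr0.r1=1
thr0.r0=2 thr0.r1=0
thr0.r0=2 thr0.r1=1

outcome vector order: (thr0.r0,thr0.r1)
|SC outcomes| = 3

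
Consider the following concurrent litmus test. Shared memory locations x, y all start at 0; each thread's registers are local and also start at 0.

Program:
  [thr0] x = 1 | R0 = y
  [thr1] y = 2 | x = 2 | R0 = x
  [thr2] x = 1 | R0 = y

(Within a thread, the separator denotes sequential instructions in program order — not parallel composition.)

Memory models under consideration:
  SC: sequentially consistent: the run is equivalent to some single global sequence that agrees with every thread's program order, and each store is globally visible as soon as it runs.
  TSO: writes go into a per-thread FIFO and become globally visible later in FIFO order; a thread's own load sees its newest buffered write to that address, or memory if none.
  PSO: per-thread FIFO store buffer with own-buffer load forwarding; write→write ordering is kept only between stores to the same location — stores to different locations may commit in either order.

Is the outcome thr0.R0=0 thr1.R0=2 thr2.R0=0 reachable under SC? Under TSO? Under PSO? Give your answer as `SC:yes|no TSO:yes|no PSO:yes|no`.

SC:yes TSO:yes PSO:yes

outcome vector order: (thr0.R0,thr1.R0,thr2.R0)
SC: 7 outcomes — {012, 020, 022, 210, 212, 220, 222}
TSO: 8 outcomes — {010, 012, 020, 022, 210, 212, 220, 222}
PSO: 8 outcomes — {010, 012, 020, 022, 210, 212, 220, 222}
target 020 ∈ {SC,TSO,PSO}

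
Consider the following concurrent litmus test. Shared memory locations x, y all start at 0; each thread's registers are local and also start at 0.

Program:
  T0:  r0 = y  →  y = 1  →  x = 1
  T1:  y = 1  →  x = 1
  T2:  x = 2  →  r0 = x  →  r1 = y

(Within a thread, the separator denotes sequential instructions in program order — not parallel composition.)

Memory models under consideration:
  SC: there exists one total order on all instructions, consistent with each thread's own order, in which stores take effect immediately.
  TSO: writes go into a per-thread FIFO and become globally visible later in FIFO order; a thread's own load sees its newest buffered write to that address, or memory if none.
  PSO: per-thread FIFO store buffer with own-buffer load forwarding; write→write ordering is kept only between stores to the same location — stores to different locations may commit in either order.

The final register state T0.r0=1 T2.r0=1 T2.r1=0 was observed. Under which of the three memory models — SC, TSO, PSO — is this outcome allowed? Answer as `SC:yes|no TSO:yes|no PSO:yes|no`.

SC:no TSO:no PSO:yes

outcome vector order: (T0.r0,T2.r0,T2.r1)
under SC → 0/1/1, 0/2/0, 0/2/1, 1/1/1, 1/2/0, 1/2/1
under TSO → 0/1/1, 0/2/0, 0/2/1, 1/1/1, 1/2/0, 1/2/1
under PSO → 0/1/0, 0/1/1, 0/2/0, 0/2/1, 1/1/0, 1/1/1, 1/2/0, 1/2/1
target 1/1/0 ∈ {PSO}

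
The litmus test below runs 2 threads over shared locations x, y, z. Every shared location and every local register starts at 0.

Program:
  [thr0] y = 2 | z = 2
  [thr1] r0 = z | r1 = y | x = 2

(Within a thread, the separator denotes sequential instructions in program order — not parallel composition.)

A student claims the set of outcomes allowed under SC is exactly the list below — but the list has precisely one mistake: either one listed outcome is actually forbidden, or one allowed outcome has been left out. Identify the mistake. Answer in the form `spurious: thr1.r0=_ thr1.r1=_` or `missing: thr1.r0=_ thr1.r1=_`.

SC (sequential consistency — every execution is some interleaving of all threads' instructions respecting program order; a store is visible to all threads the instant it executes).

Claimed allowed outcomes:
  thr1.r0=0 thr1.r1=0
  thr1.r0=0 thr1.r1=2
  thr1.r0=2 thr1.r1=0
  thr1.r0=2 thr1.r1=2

spurious: thr1.r0=2 thr1.r1=0

outcome vector order: (thr1.r0,thr1.r1)
[SC] allowed = {00, 02, 22}
claimed∖SC = {20}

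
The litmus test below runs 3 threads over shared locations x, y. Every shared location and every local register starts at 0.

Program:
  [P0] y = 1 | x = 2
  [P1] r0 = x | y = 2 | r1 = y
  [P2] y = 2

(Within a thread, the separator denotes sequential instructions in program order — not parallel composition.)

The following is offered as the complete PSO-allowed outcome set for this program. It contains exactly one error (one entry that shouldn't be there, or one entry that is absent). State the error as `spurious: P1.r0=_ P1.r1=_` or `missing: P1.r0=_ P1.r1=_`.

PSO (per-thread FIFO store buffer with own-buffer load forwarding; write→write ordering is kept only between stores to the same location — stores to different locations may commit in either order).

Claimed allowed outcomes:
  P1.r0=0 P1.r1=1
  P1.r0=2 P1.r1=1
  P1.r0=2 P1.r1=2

outcome vector order: (P1.r0,P1.r1)
PSO (4): 0/1, 0/2, 2/1, 2/2
PSO∖claimed = {0/2}

missing: P1.r0=0 P1.r1=2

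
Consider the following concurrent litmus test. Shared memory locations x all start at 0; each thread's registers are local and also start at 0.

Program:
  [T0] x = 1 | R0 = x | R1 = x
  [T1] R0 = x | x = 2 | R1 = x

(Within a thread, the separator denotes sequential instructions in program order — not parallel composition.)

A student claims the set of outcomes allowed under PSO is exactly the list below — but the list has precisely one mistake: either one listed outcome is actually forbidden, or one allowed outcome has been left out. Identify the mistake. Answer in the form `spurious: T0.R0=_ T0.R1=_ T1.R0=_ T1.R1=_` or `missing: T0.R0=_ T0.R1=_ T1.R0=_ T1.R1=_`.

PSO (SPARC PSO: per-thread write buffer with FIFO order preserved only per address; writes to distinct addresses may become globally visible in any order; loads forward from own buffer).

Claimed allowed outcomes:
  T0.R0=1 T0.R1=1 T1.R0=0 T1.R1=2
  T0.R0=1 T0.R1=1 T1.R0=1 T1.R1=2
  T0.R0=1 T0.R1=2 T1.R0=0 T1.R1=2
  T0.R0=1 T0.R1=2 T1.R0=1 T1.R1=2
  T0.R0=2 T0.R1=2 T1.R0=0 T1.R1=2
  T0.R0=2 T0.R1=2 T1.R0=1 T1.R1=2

outcome vector order: (T0.R0,T0.R1,T1.R0,T1.R1)
under PSO → <1 1 0 1>, <1 1 0 2>, <1 1 1 2>, <1 2 0 2>, <1 2 1 2>, <2 2 0 2>, <2 2 1 2>
PSO∖claimed = {<1 1 0 1>}

missing: T0.R0=1 T0.R1=1 T1.R0=0 T1.R1=1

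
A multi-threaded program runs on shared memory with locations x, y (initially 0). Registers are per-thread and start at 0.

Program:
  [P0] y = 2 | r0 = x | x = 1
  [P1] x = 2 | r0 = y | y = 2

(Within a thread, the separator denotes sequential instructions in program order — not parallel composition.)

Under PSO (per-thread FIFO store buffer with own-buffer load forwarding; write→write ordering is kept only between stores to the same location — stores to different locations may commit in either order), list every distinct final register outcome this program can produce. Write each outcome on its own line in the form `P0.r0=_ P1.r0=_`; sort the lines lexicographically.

outcome vector order: (P0.r0,P1.r0)
|PSO outcomes| = 4

P0.r0=0 P1.r0=0
P0.r0=0 P1.r0=2
P0.r0=2 P1.r0=0
P0.r0=2 P1.r0=2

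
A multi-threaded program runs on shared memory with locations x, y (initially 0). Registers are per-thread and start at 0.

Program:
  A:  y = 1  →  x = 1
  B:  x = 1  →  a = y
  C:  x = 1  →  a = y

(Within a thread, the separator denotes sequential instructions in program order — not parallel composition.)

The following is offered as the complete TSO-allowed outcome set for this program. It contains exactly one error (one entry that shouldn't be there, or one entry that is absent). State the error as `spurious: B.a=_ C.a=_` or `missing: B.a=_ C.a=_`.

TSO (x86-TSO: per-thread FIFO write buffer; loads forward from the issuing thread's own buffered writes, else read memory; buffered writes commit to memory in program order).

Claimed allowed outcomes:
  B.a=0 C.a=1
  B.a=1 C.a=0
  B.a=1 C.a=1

outcome vector order: (B.a,C.a)
TSO (4): <0 0>; <0 1>; <1 0>; <1 1>
TSO∖claimed = {<0 0>}

missing: B.a=0 C.a=0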